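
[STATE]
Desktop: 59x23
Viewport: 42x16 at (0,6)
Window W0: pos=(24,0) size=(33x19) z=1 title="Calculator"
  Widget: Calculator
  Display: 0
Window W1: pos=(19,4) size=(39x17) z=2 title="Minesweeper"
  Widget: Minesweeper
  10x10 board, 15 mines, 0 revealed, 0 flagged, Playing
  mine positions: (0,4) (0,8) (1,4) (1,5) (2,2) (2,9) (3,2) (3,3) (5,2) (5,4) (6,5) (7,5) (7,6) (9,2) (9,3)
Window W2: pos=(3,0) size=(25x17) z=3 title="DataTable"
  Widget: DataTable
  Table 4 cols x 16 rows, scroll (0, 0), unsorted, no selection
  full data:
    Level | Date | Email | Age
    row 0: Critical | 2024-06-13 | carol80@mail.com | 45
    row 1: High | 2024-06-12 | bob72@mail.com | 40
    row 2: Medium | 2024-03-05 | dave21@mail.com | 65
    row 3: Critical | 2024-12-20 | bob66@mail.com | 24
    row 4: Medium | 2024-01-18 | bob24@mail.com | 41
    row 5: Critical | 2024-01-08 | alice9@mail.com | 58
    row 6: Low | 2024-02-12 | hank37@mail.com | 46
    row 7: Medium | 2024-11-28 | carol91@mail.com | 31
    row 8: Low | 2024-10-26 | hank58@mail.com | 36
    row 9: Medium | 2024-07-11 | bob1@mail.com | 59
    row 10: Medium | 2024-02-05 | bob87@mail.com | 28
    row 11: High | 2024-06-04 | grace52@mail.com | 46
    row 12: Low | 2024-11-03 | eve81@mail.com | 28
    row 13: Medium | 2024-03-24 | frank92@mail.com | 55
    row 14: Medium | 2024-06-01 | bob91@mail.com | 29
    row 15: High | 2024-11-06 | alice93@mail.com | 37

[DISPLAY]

   ┃High    │2024-06-12│bob┃──────────────
   ┃Medium  │2024-03-05│dav┃■■            
   ┃Critical│2024-12-20│bob┃■■            
   ┃Medium  │2024-01-18│bob┃■■            
   ┃Critical│2024-01-08│ali┃■■            
   ┃Low     │2024-02-12│han┃■■            
   ┃Medium  │2024-11-28│car┃■■            
   ┃Low     │2024-10-26│han┃■■            
   ┃Medium  │2024-07-11│bob┃■■            
   ┃Medium  │2024-02-05│bob┃■■            
   ┗━━━━━━━━━━━━━━━━━━━━━━━┛■■            
                   ┃                      
                   ┃                      
                   ┃                      
                   ┗━━━━━━━━━━━━━━━━━━━━━━
                                          


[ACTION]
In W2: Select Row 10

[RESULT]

   ┃High    │2024-06-12│bob┃──────────────
   ┃Medium  │2024-03-05│dav┃■■            
   ┃Critical│2024-12-20│bob┃■■            
   ┃Medium  │2024-01-18│bob┃■■            
   ┃Critical│2024-01-08│ali┃■■            
   ┃Low     │2024-02-12│han┃■■            
   ┃Medium  │2024-11-28│car┃■■            
   ┃Low     │2024-10-26│han┃■■            
   ┃Medium  │2024-07-11│bob┃■■            
   ┃>edium  │2024-02-05│bob┃■■            
   ┗━━━━━━━━━━━━━━━━━━━━━━━┛■■            
                   ┃                      
                   ┃                      
                   ┃                      
                   ┗━━━━━━━━━━━━━━━━━━━━━━
                                          


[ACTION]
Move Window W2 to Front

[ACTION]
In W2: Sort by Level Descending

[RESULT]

   ┃Medium  │2024-01-18│bob┃──────────────
   ┃Medium  │2024-11-28│car┃■■            
   ┃Medium  │2024-07-11│bob┃■■            
   ┃Medium  │2024-02-05│bob┃■■            
   ┃Medium  │2024-03-24│fra┃■■            
   ┃Medium  │2024-06-01│bob┃■■            
   ┃Low     │2024-02-12│han┃■■            
   ┃Low     │2024-10-26│han┃■■            
   ┃Low     │2024-11-03│eve┃■■            
   ┃>igh    │2024-06-12│bob┃■■            
   ┗━━━━━━━━━━━━━━━━━━━━━━━┛■■            
                   ┃                      
                   ┃                      
                   ┃                      
                   ┗━━━━━━━━━━━━━━━━━━━━━━
                                          


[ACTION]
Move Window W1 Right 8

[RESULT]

   ┃Medium  │2024-01-18│bob┃──────────────
   ┃Medium  │2024-11-28│car┃■■■           
   ┃Medium  │2024-07-11│bob┃■■■           
   ┃Medium  │2024-02-05│bob┃■■■           
   ┃Medium  │2024-03-24│fra┃■■■           
   ┃Medium  │2024-06-01│bob┃■■■           
   ┃Low     │2024-02-12│han┃■■■           
   ┃Low     │2024-10-26│han┃■■■           
   ┃Low     │2024-11-03│eve┃■■■           
   ┃>igh    │2024-06-12│bob┃■■■           
   ┗━━━━━━━━━━━━━━━━━━━━━━━┛■■■           
                    ┃                     
                    ┃                     
                    ┃                     
                    ┗━━━━━━━━━━━━━━━━━━━━━
                                          


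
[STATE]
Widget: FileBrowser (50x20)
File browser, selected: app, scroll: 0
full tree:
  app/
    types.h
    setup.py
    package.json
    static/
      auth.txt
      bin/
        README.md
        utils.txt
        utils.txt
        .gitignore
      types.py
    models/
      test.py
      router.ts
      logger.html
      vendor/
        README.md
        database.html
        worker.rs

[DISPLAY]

> [-] app/                                        
    types.h                                       
    setup.py                                      
    package.json                                  
    [+] static/                                   
    [+] models/                                   
                                                  
                                                  
                                                  
                                                  
                                                  
                                                  
                                                  
                                                  
                                                  
                                                  
                                                  
                                                  
                                                  
                                                  


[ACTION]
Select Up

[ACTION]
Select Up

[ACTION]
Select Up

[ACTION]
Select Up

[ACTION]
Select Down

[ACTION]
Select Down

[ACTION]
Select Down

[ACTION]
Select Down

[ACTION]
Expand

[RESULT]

  [-] app/                                        
    types.h                                       
    setup.py                                      
    package.json                                  
  > [-] static/                                   
      auth.txt                                    
      [+] bin/                                    
      types.py                                    
    [+] models/                                   
                                                  
                                                  
                                                  
                                                  
                                                  
                                                  
                                                  
                                                  
                                                  
                                                  
                                                  


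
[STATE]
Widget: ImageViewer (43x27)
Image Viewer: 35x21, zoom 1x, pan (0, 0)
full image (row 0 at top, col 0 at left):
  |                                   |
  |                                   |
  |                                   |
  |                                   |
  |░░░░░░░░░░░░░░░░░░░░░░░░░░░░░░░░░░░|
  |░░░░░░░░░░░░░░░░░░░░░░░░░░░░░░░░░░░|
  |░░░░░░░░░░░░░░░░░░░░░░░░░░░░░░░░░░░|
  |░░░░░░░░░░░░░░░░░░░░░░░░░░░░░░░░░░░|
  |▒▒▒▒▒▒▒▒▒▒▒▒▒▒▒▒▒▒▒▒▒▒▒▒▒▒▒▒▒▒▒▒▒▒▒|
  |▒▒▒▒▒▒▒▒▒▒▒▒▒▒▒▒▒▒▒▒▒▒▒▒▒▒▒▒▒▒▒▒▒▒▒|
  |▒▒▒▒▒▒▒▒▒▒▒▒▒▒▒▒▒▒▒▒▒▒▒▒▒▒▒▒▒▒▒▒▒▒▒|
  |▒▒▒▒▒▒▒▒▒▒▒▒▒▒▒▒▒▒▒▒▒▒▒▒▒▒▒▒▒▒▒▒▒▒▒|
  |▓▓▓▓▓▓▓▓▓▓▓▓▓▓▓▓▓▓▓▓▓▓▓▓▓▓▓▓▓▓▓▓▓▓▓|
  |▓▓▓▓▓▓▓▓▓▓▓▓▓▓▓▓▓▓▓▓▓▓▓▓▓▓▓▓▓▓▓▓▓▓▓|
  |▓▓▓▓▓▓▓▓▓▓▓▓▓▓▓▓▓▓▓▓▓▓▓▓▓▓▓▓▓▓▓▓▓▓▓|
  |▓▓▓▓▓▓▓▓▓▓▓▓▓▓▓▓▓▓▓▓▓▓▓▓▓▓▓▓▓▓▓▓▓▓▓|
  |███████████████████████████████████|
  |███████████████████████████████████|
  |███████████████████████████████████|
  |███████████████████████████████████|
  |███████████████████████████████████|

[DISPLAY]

                                           
                                           
                                           
                                           
░░░░░░░░░░░░░░░░░░░░░░░░░░░░░░░░░░░        
░░░░░░░░░░░░░░░░░░░░░░░░░░░░░░░░░░░        
░░░░░░░░░░░░░░░░░░░░░░░░░░░░░░░░░░░        
░░░░░░░░░░░░░░░░░░░░░░░░░░░░░░░░░░░        
▒▒▒▒▒▒▒▒▒▒▒▒▒▒▒▒▒▒▒▒▒▒▒▒▒▒▒▒▒▒▒▒▒▒▒        
▒▒▒▒▒▒▒▒▒▒▒▒▒▒▒▒▒▒▒▒▒▒▒▒▒▒▒▒▒▒▒▒▒▒▒        
▒▒▒▒▒▒▒▒▒▒▒▒▒▒▒▒▒▒▒▒▒▒▒▒▒▒▒▒▒▒▒▒▒▒▒        
▒▒▒▒▒▒▒▒▒▒▒▒▒▒▒▒▒▒▒▒▒▒▒▒▒▒▒▒▒▒▒▒▒▒▒        
▓▓▓▓▓▓▓▓▓▓▓▓▓▓▓▓▓▓▓▓▓▓▓▓▓▓▓▓▓▓▓▓▓▓▓        
▓▓▓▓▓▓▓▓▓▓▓▓▓▓▓▓▓▓▓▓▓▓▓▓▓▓▓▓▓▓▓▓▓▓▓        
▓▓▓▓▓▓▓▓▓▓▓▓▓▓▓▓▓▓▓▓▓▓▓▓▓▓▓▓▓▓▓▓▓▓▓        
▓▓▓▓▓▓▓▓▓▓▓▓▓▓▓▓▓▓▓▓▓▓▓▓▓▓▓▓▓▓▓▓▓▓▓        
███████████████████████████████████        
███████████████████████████████████        
███████████████████████████████████        
███████████████████████████████████        
███████████████████████████████████        
                                           
                                           
                                           
                                           
                                           
                                           


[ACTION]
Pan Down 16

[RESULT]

███████████████████████████████████        
███████████████████████████████████        
███████████████████████████████████        
███████████████████████████████████        
███████████████████████████████████        
                                           
                                           
                                           
                                           
                                           
                                           
                                           
                                           
                                           
                                           
                                           
                                           
                                           
                                           
                                           
                                           
                                           
                                           
                                           
                                           
                                           
                                           


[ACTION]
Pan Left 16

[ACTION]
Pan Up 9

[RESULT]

░░░░░░░░░░░░░░░░░░░░░░░░░░░░░░░░░░░        
▒▒▒▒▒▒▒▒▒▒▒▒▒▒▒▒▒▒▒▒▒▒▒▒▒▒▒▒▒▒▒▒▒▒▒        
▒▒▒▒▒▒▒▒▒▒▒▒▒▒▒▒▒▒▒▒▒▒▒▒▒▒▒▒▒▒▒▒▒▒▒        
▒▒▒▒▒▒▒▒▒▒▒▒▒▒▒▒▒▒▒▒▒▒▒▒▒▒▒▒▒▒▒▒▒▒▒        
▒▒▒▒▒▒▒▒▒▒▒▒▒▒▒▒▒▒▒▒▒▒▒▒▒▒▒▒▒▒▒▒▒▒▒        
▓▓▓▓▓▓▓▓▓▓▓▓▓▓▓▓▓▓▓▓▓▓▓▓▓▓▓▓▓▓▓▓▓▓▓        
▓▓▓▓▓▓▓▓▓▓▓▓▓▓▓▓▓▓▓▓▓▓▓▓▓▓▓▓▓▓▓▓▓▓▓        
▓▓▓▓▓▓▓▓▓▓▓▓▓▓▓▓▓▓▓▓▓▓▓▓▓▓▓▓▓▓▓▓▓▓▓        
▓▓▓▓▓▓▓▓▓▓▓▓▓▓▓▓▓▓▓▓▓▓▓▓▓▓▓▓▓▓▓▓▓▓▓        
███████████████████████████████████        
███████████████████████████████████        
███████████████████████████████████        
███████████████████████████████████        
███████████████████████████████████        
                                           
                                           
                                           
                                           
                                           
                                           
                                           
                                           
                                           
                                           
                                           
                                           
                                           


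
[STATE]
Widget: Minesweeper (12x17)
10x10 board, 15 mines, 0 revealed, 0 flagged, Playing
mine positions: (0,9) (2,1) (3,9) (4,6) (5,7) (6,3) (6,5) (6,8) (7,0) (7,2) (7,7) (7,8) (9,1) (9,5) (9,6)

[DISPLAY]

■■■■■■■■■■  
■■■■■■■■■■  
■■■■■■■■■■  
■■■■■■■■■■  
■■■■■■■■■■  
■■■■■■■■■■  
■■■■■■■■■■  
■■■■■■■■■■  
■■■■■■■■■■  
■■■■■■■■■■  
            
            
            
            
            
            
            


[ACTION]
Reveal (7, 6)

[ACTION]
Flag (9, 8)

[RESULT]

■■■■■■■■■■  
■■■■■■■■■■  
■■■■■■■■■■  
■■■■■■■■■■  
■■■■■■■■■■  
■■■■■■■■■■  
■■■■■■■■■■  
■■■■■■2■■■  
■■■■■■■■■■  
■■■■■■■■⚑■  
            
            
            
            
            
            
            


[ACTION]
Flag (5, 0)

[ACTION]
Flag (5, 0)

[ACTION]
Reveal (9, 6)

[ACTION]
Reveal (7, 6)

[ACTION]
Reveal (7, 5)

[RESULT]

■■■■■■■■■✹  
■■■■■■■■■■  
■✹■■■■■■■■  
■■■■■■■■■✹  
■■■■■■✹■■■  
■■■■■■■✹■■  
■■■✹■✹■■✹■  
✹■✹■■■2✹✹■  
■■■■■■■■■■  
■✹■■■✹✹■⚑■  
            
            
            
            
            
            
            


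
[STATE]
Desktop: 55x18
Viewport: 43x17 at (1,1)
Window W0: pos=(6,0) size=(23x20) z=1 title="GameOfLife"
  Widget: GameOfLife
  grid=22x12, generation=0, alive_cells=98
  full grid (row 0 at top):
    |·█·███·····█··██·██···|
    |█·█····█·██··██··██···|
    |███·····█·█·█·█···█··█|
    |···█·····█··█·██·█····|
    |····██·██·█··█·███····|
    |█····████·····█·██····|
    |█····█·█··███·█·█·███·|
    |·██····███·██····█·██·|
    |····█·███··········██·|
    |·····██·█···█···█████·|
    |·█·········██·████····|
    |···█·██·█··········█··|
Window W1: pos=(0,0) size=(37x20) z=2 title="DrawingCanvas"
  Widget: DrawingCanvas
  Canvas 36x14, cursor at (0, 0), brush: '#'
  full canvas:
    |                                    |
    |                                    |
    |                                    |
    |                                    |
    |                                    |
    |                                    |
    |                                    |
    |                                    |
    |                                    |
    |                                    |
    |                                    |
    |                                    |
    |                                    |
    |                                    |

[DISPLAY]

 DrawingCanvas                     ┃       
───────────────────────────────────┨       
+                                  ┃       
                                   ┃       
                                   ┃       
                                   ┃       
                                   ┃       
                                   ┃       
                                   ┃       
                                   ┃       
                                   ┃       
                                   ┃       
                                   ┃       
                                   ┃       
                                   ┃       
                                   ┃       
                                   ┃       


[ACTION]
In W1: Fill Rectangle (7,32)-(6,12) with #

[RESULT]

 DrawingCanvas                     ┃       
───────────────────────────────────┨       
+                                  ┃       
                                   ┃       
                                   ┃       
                                   ┃       
                                   ┃       
                                   ┃       
            #####################  ┃       
            #####################  ┃       
                                   ┃       
                                   ┃       
                                   ┃       
                                   ┃       
                                   ┃       
                                   ┃       
                                   ┃       


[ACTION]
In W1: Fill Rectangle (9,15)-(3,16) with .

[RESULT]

 DrawingCanvas                     ┃       
───────────────────────────────────┨       
+                                  ┃       
                                   ┃       
                                   ┃       
               ..                  ┃       
               ..                  ┃       
               ..                  ┃       
            ###..################  ┃       
            ###..################  ┃       
               ..                  ┃       
               ..                  ┃       
                                   ┃       
                                   ┃       
                                   ┃       
                                   ┃       
                                   ┃       


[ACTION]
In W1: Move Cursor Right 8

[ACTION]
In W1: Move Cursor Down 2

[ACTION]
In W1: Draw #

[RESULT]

 DrawingCanvas                     ┃       
───────────────────────────────────┨       
                                   ┃       
                                   ┃       
        #                          ┃       
               ..                  ┃       
               ..                  ┃       
               ..                  ┃       
            ###..################  ┃       
            ###..################  ┃       
               ..                  ┃       
               ..                  ┃       
                                   ┃       
                                   ┃       
                                   ┃       
                                   ┃       
                                   ┃       


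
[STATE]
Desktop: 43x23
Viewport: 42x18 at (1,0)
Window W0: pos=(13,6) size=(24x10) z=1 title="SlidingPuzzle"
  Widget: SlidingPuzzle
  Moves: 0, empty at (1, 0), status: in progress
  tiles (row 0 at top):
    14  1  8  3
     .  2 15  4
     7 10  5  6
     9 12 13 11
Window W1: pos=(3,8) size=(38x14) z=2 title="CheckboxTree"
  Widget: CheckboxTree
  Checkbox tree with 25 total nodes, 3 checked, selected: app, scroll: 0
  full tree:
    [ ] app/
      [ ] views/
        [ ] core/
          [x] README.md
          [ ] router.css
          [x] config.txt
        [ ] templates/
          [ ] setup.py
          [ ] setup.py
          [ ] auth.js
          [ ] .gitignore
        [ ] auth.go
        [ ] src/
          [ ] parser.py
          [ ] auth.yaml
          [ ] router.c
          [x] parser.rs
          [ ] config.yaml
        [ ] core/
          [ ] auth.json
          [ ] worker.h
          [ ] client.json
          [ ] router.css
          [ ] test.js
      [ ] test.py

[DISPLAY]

                                          
                                          
                                          
                                          
                                          
                                          
            ┏━━━━━━━━━━━━━━━━━━━━━━┓      
            ┃ SlidingPuzzle        ┃      
  ┏━━━━━━━━━━━━━━━━━━━━━━━━━━━━━━━━━━━━┓  
  ┃ CheckboxTree                       ┃  
  ┠────────────────────────────────────┨  
  ┃>[-] app/                           ┃  
  ┃   [-] views/                       ┃  
  ┃     [-] core/                      ┃  
  ┃       [x] README.md                ┃  
  ┃       [ ] router.css               ┃  
  ┃       [x] config.txt               ┃  
  ┃     [ ] templates/                 ┃  


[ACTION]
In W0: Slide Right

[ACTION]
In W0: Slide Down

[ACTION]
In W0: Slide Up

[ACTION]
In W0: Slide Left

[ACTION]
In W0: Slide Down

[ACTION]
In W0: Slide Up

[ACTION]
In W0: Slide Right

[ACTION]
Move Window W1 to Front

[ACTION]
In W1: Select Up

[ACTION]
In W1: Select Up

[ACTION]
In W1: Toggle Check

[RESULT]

                                          
                                          
                                          
                                          
                                          
                                          
            ┏━━━━━━━━━━━━━━━━━━━━━━┓      
            ┃ SlidingPuzzle        ┃      
  ┏━━━━━━━━━━━━━━━━━━━━━━━━━━━━━━━━━━━━┓  
  ┃ CheckboxTree                       ┃  
  ┠────────────────────────────────────┨  
  ┃>[x] app/                           ┃  
  ┃   [x] views/                       ┃  
  ┃     [x] core/                      ┃  
  ┃       [x] README.md                ┃  
  ┃       [x] router.css               ┃  
  ┃       [x] config.txt               ┃  
  ┃     [x] templates/                 ┃  


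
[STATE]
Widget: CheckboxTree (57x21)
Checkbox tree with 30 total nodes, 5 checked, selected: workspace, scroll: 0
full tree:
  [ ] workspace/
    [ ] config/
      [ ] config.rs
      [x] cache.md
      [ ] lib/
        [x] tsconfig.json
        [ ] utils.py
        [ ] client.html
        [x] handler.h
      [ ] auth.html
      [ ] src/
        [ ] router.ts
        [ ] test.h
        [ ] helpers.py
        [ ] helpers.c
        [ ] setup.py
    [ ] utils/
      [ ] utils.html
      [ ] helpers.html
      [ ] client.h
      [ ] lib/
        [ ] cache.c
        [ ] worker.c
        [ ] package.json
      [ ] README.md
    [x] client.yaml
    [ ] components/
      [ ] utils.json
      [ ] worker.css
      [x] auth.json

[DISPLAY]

>[-] workspace/                                          
   [-] config/                                           
     [ ] config.rs                                       
     [x] cache.md                                        
     [-] lib/                                            
       [x] tsconfig.json                                 
       [ ] utils.py                                      
       [ ] client.html                                   
       [x] handler.h                                     
     [ ] auth.html                                       
     [ ] src/                                            
       [ ] router.ts                                     
       [ ] test.h                                        
       [ ] helpers.py                                    
       [ ] helpers.c                                     
       [ ] setup.py                                      
   [ ] utils/                                            
     [ ] utils.html                                      
     [ ] helpers.html                                    
     [ ] client.h                                        
     [ ] lib/                                            


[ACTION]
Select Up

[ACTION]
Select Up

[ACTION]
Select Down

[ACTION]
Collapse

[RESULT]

 [-] workspace/                                          
>  [-] config/                                           
   [ ] utils/                                            
     [ ] utils.html                                      
     [ ] helpers.html                                    
     [ ] client.h                                        
     [ ] lib/                                            
       [ ] cache.c                                       
       [ ] worker.c                                      
       [ ] package.json                                  
     [ ] README.md                                       
   [x] client.yaml                                       
   [-] components/                                       
     [ ] utils.json                                      
     [ ] worker.css                                      
     [x] auth.json                                       
                                                         
                                                         
                                                         
                                                         
                                                         


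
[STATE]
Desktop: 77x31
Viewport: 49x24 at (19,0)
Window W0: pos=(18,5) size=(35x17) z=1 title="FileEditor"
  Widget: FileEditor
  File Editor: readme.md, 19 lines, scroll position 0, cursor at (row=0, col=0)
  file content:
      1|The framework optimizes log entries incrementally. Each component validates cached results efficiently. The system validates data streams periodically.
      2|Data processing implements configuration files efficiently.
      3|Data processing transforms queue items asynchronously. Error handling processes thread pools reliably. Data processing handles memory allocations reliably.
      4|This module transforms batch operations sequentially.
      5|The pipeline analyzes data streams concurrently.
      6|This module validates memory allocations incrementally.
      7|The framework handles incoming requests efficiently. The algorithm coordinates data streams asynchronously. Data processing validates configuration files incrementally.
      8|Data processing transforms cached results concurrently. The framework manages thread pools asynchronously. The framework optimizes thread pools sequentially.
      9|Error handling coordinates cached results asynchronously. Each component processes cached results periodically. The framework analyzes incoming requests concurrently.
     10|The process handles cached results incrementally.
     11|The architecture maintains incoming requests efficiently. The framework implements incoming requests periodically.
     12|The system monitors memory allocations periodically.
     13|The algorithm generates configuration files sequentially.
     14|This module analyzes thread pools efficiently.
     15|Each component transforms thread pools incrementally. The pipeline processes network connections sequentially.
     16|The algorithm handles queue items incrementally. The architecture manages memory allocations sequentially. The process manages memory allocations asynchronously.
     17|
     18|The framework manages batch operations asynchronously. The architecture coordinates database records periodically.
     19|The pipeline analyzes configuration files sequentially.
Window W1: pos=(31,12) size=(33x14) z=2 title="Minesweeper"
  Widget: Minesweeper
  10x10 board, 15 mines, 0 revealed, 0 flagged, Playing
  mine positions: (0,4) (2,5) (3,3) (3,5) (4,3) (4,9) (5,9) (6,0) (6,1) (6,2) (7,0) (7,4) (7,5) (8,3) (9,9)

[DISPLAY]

                                                 
                                                 
                                                 
                                                 
                                                 
━━━━━━━━━━━━━━━━━━━━━━━━━━━━━━━━━┓               
 FileEditor                      ┃               
─────────────────────────────────┨               
█he framework optimizes log entr▲┃               
Data processing implements confi█┃               
Data processing transforms queue░┃               
This module transforms batch ope░┃               
The pipeline┏━━━━━━━━━━━━━━━━━━━━━━━━━━━━━━━┓    
This module ┃ Minesweeper                   ┃    
The framewor┠───────────────────────────────┨    
Data process┃■■■■■■■■■■                     ┃    
Error handli┃■■■■■■■■■■                     ┃    
The process ┃■■■■■■■■■■                     ┃    
The architec┃■■■■■■■■■■                     ┃    
The system m┃■■■■■■■■■■                     ┃    
The algorith┃■■■■■■■■■■                     ┃    
━━━━━━━━━━━━┃■■■■■■■■■■                     ┃    
            ┃■■■■■■■■■■                     ┃    
            ┃■■■■■■■■■■                     ┃    


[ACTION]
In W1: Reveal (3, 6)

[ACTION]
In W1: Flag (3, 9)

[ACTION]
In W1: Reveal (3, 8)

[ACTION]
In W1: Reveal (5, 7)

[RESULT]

                                                 
                                                 
                                                 
                                                 
                                                 
━━━━━━━━━━━━━━━━━━━━━━━━━━━━━━━━━┓               
 FileEditor                      ┃               
─────────────────────────────────┨               
█he framework optimizes log entr▲┃               
Data processing implements confi█┃               
Data processing transforms queue░┃               
This module transforms batch ope░┃               
The pipeline┏━━━━━━━━━━━━━━━━━━━━━━━━━━━━━━━┓    
This module ┃ Minesweeper                   ┃    
The framewor┠───────────────────────────────┨    
Data process┃■■■■■1                         ┃    
Error handli┃■■■■■21                        ┃    
The process ┃■■■■■■2                        ┃    
The architec┃■■■■■■2 11                     ┃    
The system m┃■■■■311 2■                     ┃    
The algorith┃■■■■1   2■                     ┃    
━━━━━━━━━━━━┃■■■■221 11                     ┃    
            ┃■■■■■■1                        ┃    
            ┃■■■■321 11                     ┃    


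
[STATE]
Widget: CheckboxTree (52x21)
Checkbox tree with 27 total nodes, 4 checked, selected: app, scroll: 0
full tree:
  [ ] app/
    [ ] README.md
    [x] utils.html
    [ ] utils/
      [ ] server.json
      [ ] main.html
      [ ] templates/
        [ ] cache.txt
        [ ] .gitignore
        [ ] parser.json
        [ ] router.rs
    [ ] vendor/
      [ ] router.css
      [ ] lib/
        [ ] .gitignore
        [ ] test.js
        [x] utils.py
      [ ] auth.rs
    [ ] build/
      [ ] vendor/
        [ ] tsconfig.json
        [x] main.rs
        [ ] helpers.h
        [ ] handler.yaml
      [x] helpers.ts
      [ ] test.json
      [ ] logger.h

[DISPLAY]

>[-] app/                                           
   [ ] README.md                                    
   [x] utils.html                                   
   [ ] utils/                                       
     [ ] server.json                                
     [ ] main.html                                  
     [ ] templates/                                 
       [ ] cache.txt                                
       [ ] .gitignore                               
       [ ] parser.json                              
       [ ] router.rs                                
   [-] vendor/                                      
     [ ] router.css                                 
     [-] lib/                                       
       [ ] .gitignore                               
       [ ] test.js                                  
       [x] utils.py                                 
     [ ] auth.rs                                    
   [-] build/                                       
     [-] vendor/                                    
       [ ] tsconfig.json                            


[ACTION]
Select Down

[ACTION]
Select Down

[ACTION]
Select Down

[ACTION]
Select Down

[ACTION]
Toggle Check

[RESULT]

 [-] app/                                           
   [ ] README.md                                    
   [x] utils.html                                   
   [-] utils/                                       
>    [x] server.json                                
     [ ] main.html                                  
     [ ] templates/                                 
       [ ] cache.txt                                
       [ ] .gitignore                               
       [ ] parser.json                              
       [ ] router.rs                                
   [-] vendor/                                      
     [ ] router.css                                 
     [-] lib/                                       
       [ ] .gitignore                               
       [ ] test.js                                  
       [x] utils.py                                 
     [ ] auth.rs                                    
   [-] build/                                       
     [-] vendor/                                    
       [ ] tsconfig.json                            


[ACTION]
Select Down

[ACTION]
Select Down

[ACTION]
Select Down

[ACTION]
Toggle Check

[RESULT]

 [-] app/                                           
   [ ] README.md                                    
   [x] utils.html                                   
   [-] utils/                                       
     [x] server.json                                
     [ ] main.html                                  
     [-] templates/                                 
>      [x] cache.txt                                
       [ ] .gitignore                               
       [ ] parser.json                              
       [ ] router.rs                                
   [-] vendor/                                      
     [ ] router.css                                 
     [-] lib/                                       
       [ ] .gitignore                               
       [ ] test.js                                  
       [x] utils.py                                 
     [ ] auth.rs                                    
   [-] build/                                       
     [-] vendor/                                    
       [ ] tsconfig.json                            


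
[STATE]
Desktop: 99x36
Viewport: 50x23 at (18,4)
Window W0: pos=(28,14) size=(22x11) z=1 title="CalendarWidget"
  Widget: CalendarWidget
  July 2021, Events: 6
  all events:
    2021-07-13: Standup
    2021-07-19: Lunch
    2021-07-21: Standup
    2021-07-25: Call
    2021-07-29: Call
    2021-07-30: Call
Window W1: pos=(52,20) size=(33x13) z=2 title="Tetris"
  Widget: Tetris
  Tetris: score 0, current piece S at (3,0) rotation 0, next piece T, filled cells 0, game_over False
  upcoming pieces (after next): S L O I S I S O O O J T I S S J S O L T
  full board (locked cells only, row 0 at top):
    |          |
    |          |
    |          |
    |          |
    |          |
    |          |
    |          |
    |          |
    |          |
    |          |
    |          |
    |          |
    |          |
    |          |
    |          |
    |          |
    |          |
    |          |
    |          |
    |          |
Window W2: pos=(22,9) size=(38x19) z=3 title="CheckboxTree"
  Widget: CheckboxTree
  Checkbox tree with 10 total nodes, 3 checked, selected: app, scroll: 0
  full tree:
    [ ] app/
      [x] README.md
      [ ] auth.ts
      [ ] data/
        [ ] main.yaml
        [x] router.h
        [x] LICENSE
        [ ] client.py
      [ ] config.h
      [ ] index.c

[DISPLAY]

                                                  
                                                  
                                                  
                                                  
                                                  
    ┏━━━━━━━━━━━━━━━━━━━━━━━━━━━━━━━━━━━━┓        
    ┃ CheckboxTree                       ┃        
    ┠────────────────────────────────────┨        
    ┃>[-] app/                           ┃        
    ┃   [x] README.md                    ┃        
    ┃   [ ] auth.ts                      ┃        
    ┃   [-] data/                        ┃        
    ┃     [ ] main.yaml                  ┃        
    ┃     [x] router.h                   ┃        
    ┃     [x] LICENSE                    ┃        
    ┃     [ ] client.py                  ┃        
    ┃   [ ] config.h                     ┃━━━━━━━━
    ┃   [ ] index.c                      ┃        
    ┃                                    ┃────────
    ┃                                    ┃   │Next
    ┃                                    ┃   │ ▒  
    ┃                                    ┃   │▒▒▒ 
    ┃                                    ┃   │    


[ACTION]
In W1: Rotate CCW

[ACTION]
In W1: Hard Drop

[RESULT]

                                                  
                                                  
                                                  
                                                  
                                                  
    ┏━━━━━━━━━━━━━━━━━━━━━━━━━━━━━━━━━━━━┓        
    ┃ CheckboxTree                       ┃        
    ┠────────────────────────────────────┨        
    ┃>[-] app/                           ┃        
    ┃   [x] README.md                    ┃        
    ┃   [ ] auth.ts                      ┃        
    ┃   [-] data/                        ┃        
    ┃     [ ] main.yaml                  ┃        
    ┃     [x] router.h                   ┃        
    ┃     [x] LICENSE                    ┃        
    ┃     [ ] client.py                  ┃        
    ┃   [ ] config.h                     ┃━━━━━━━━
    ┃   [ ] index.c                      ┃        
    ┃                                    ┃────────
    ┃                                    ┃   │Next
    ┃                                    ┃   │ ░░ 
    ┃                                    ┃   │░░  
    ┃                                    ┃   │    
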